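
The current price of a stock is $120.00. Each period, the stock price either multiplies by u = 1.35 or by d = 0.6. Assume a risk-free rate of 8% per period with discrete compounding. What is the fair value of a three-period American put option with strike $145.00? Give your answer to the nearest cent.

$35.39

Risk-neutral probability p = (1 + 0.08 − 0.6)/(1.35 − 0.6) = 0.4800/0.7500 = 0.6400
Terminal stock prices: S_uuu = 295.2, S_uud = 131.2, S_udd = 58.32, S_ddd = 25.92
Terminal payoffs (K − S): max(-150.2, 0) = 0, max(13.78, 0) = 13.78, max(86.68, 0) = 86.68, max(119.1, 0) = 119.1
Node uu (S = 218.7): continuation = 1/1.08·[0.6400·0.0000 + 0.3600·13.7800] = 4.5933; exercise value = 0.0000 ≤ continuation, so V_uu = 4.5933
Node ud (S = 97.2): continuation = 1/1.08·[0.6400·13.7800 + 0.3600·86.6800] = 37.0593; exercise value = 47.8000 > continuation, so V_ud = 47.8000 (exercise)
Node dd (S = 43.2): continuation = 1/1.08·[0.6400·86.6800 + 0.3600·119.0800] = 91.0593; exercise value = 101.8000 > continuation, so V_dd = 101.8000 (exercise)
Node u (S = 162): continuation = 1/1.08·[0.6400·4.5933 + 0.3600·47.8000] = 18.6553; exercise value = 0.0000 ≤ continuation, so V_u = 18.6553
Node d (S = 72): continuation = 1/1.08·[0.6400·47.8000 + 0.3600·101.8000] = 62.2593; exercise value = 73.0000 > continuation, so V_d = 73.0000 (exercise)
Node 0 (S = 120): continuation = 1/1.08·[0.6400·18.6553 + 0.3600·73.0000] = 35.3883; exercise value = 25.0000 ≤ continuation, so V_0 = 35.3883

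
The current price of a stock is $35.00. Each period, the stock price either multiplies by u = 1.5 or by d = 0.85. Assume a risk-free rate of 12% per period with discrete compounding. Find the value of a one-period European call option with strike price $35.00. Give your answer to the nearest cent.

$6.49

Risk-neutral probability p = (1 + 0.12 − 0.85)/(1.5 − 0.85) = 0.2700/0.6500 = 0.4154
Terminal stock prices: S_u = 52.5, S_d = 29.75
Terminal payoffs (S − K): max(17.5, 0) = 17.5, max(-5.25, 0) = 0
Node 0 (S = 35): V_0 = 1/1.12·[0.4154·17.5000 + 0.5846·0.0000] = 6.4904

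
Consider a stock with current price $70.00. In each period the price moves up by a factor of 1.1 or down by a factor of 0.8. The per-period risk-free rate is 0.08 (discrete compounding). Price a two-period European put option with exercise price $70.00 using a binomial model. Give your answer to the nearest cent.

Risk-neutral probability p = (1 + 0.08 − 0.8)/(1.1 − 0.8) = 0.2800/0.3000 = 0.9333
Terminal stock prices: S_uu = 84.7, S_ud = 61.6, S_dd = 44.8
Terminal payoffs (K − S): max(-14.7, 0) = 0, max(8.4, 0) = 8.4, max(25.2, 0) = 25.2
Node u (S = 77): V_u = 1/1.08·[0.9333·0.0000 + 0.0667·8.4000] = 0.5185
Node d (S = 56): V_d = 1/1.08·[0.9333·8.4000 + 0.0667·25.2000] = 8.8148
Node 0 (S = 70): V_0 = 1/1.08·[0.9333·0.5185 + 0.0667·8.8148] = 0.9922

$0.99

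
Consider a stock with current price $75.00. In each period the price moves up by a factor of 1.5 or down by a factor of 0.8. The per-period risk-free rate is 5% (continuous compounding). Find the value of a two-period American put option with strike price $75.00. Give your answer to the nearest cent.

Risk-neutral probability p = (e^0.05 − 0.8)/(1.5 − 0.8) = 0.2513/0.7000 = 0.3590
Terminal stock prices: S_uu = 168.8, S_ud = 90, S_dd = 48
Terminal payoffs (K − S): max(-93.75, 0) = 0, max(-15, 0) = 0, max(27, 0) = 27
Node u (S = 112.5): continuation = e^(−0.05)·[0.3590·0.0000 + 0.6410·0.0000] = 0.0000; exercise value = 0.0000 ≤ continuation, so V_u = 0.0000
Node d (S = 60): continuation = e^(−0.05)·[0.3590·0.0000 + 0.6410·27.0000] = 16.4640; exercise value = 15.0000 ≤ continuation, so V_d = 16.4640
Node 0 (S = 75): continuation = e^(−0.05)·[0.3590·0.0000 + 0.6410·16.4640] = 10.0394; exercise value = 0.0000 ≤ continuation, so V_0 = 10.0394

$10.04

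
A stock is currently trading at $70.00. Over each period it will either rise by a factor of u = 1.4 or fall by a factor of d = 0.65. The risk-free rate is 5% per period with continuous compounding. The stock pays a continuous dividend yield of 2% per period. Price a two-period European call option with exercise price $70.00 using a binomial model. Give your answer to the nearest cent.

$15.65

Per-period risk-free factor R = e^0.05 = 1.0513; dividend-adjusted growth = e^(0.05−0.02) = 1.0305.
Risk-neutral probability p = (1.0305 − 0.65)/(1.4 − 0.65) = 0.3805/0.7500 = 0.5073
Terminal stock prices: S_uu = 137.2, S_ud = 63.7, S_dd = 29.58
Terminal payoffs (S − K): max(67.2, 0) = 67.2, max(-6.3, 0) = 0, max(-40.42, 0) = 0
Node u (S = 98): V_u = e^(−0.05)·[0.5073·67.2000 + 0.4927·0.0000] = 32.4262
Node d (S = 45.5): V_d = e^(−0.05)·[0.5073·0.0000 + 0.4927·0.0000] = 0.0000
Node 0 (S = 70): V_0 = e^(−0.05)·[0.5073·32.4262 + 0.4927·0.0000] = 15.6467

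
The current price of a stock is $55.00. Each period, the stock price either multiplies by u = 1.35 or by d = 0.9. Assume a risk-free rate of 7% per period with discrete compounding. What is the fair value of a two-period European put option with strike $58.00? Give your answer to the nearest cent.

Risk-neutral probability p = (1 + 0.07 − 0.9)/(1.35 − 0.9) = 0.1700/0.4500 = 0.3778
Terminal stock prices: S_uu = 100.2, S_ud = 66.83, S_dd = 44.55
Terminal payoffs (K − S): max(-42.24, 0) = 0, max(-8.825, 0) = 0, max(13.45, 0) = 13.45
Node u (S = 74.25): V_u = 1/1.07·[0.3778·0.0000 + 0.6222·0.0000] = 0.0000
Node d (S = 49.5): V_d = 1/1.07·[0.3778·0.0000 + 0.6222·13.4500] = 7.8214
Node 0 (S = 55): V_0 = 1/1.07·[0.3778·0.0000 + 0.6222·7.8214] = 4.5483

$4.55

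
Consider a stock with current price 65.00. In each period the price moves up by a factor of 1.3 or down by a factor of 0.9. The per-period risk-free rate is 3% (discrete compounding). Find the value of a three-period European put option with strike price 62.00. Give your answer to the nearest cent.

Risk-neutral probability p = (1 + 0.03 − 0.9)/(1.3 − 0.9) = 0.1300/0.4000 = 0.3250
Terminal stock prices: S_uuu = 142.8, S_uud = 98.87, S_udd = 68.45, S_ddd = 47.39
Terminal payoffs (K − S): max(-80.81, 0) = 0, max(-36.87, 0) = 0, max(-6.445, 0) = 0, max(14.61, 0) = 14.61
Node uu (S = 109.9): V_uu = 1/1.03·[0.3250·0.0000 + 0.6750·0.0000] = 0.0000
Node ud (S = 76.05): V_ud = 1/1.03·[0.3250·0.0000 + 0.6750·0.0000] = 0.0000
Node dd (S = 52.65): V_dd = 1/1.03·[0.3250·0.0000 + 0.6750·14.6150] = 9.5778
Node u (S = 84.5): V_u = 1/1.03·[0.3250·0.0000 + 0.6750·0.0000] = 0.0000
Node d (S = 58.5): V_d = 1/1.03·[0.3250·0.0000 + 0.6750·9.5778] = 6.2767
Node 0 (S = 65): V_0 = 1/1.03·[0.3250·0.0000 + 0.6750·6.2767] = 4.1134

4.11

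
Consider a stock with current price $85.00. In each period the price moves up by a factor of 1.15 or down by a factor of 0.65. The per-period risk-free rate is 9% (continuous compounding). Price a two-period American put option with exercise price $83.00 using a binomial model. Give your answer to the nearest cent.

$4.44

Risk-neutral probability p = (e^0.09 − 0.65)/(1.15 − 0.65) = 0.4442/0.5000 = 0.8883
Terminal stock prices: S_uu = 112.4, S_ud = 63.54, S_dd = 35.91
Terminal payoffs (K − S): max(-29.41, 0) = 0, max(19.46, 0) = 19.46, max(47.09, 0) = 47.09
Node u (S = 97.75): continuation = e^(−0.09)·[0.8883·0.0000 + 0.1117·19.4625] = 1.9860; exercise value = 0.0000 ≤ continuation, so V_u = 1.9860
Node d (S = 55.25): continuation = e^(−0.09)·[0.8883·19.4625 + 0.1117·47.0875] = 20.6063; exercise value = 27.7500 > continuation, so V_d = 27.7500 (exercise)
Node 0 (S = 85): continuation = e^(−0.09)·[0.8883·1.9860 + 0.1117·27.7500] = 4.4441; exercise value = 0.0000 ≤ continuation, so V_0 = 4.4441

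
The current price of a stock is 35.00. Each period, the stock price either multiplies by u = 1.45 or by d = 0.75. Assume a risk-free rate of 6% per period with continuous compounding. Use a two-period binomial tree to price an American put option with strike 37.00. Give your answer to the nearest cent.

Risk-neutral probability p = (e^0.06 − 0.75)/(1.45 − 0.75) = 0.3118/0.7000 = 0.4455
Terminal stock prices: S_uu = 73.59, S_ud = 38.06, S_dd = 19.69
Terminal payoffs (K − S): max(-36.59, 0) = 0, max(-1.062, 0) = 0, max(17.31, 0) = 17.31
Node u (S = 50.75): continuation = e^(−0.06)·[0.4455·0.0000 + 0.5545·0.0000] = 0.0000; exercise value = 0.0000 ≤ continuation, so V_u = 0.0000
Node d (S = 26.25): continuation = e^(−0.06)·[0.4455·0.0000 + 0.5545·17.3125] = 9.0410; exercise value = 10.7500 > continuation, so V_d = 10.7500 (exercise)
Node 0 (S = 35): continuation = e^(−0.06)·[0.4455·0.0000 + 0.5545·10.7500] = 5.6139; exercise value = 2.0000 ≤ continuation, so V_0 = 5.6139

5.61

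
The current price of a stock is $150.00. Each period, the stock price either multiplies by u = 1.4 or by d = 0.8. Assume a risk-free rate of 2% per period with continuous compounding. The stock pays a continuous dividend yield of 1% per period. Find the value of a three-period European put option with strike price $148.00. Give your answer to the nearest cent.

Per-period risk-free factor R = e^0.02 = 1.0202; dividend-adjusted growth = e^(0.02−0.01) = 1.0101.
Risk-neutral probability p = (1.0101 − 0.8)/(1.4 − 0.8) = 0.2101/0.6000 = 0.3501
Terminal stock prices: S_uuu = 411.6, S_uud = 235.2, S_udd = 134.4, S_ddd = 76.8
Terminal payoffs (K − S): max(-263.6, 0) = 0, max(-87.2, 0) = 0, max(13.6, 0) = 13.6, max(71.2, 0) = 71.2
Node uu (S = 294): V_uu = e^(−0.02)·[0.3501·0.0000 + 0.6499·0.0000] = 0.0000
Node ud (S = 168): V_ud = e^(−0.02)·[0.3501·0.0000 + 0.6499·13.6000] = 8.6638
Node dd (S = 96): V_dd = e^(−0.02)·[0.3501·13.6000 + 0.6499·71.2000] = 50.0246
Node u (S = 210): V_u = e^(−0.02)·[0.3501·0.0000 + 0.6499·8.6638] = 5.5193
Node d (S = 120): V_d = e^(−0.02)·[0.3501·8.6638 + 0.6499·50.0246] = 34.8411
Node 0 (S = 150): V_0 = e^(−0.02)·[0.3501·5.5193 + 0.6499·34.8411] = 24.0893

$24.09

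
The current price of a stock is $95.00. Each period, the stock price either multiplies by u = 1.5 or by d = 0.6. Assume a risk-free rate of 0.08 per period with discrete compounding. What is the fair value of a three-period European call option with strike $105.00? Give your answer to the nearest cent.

$33.32

Risk-neutral probability p = (1 + 0.08 − 0.6)/(1.5 − 0.6) = 0.4800/0.9000 = 0.5333
Terminal stock prices: S_uuu = 320.6, S_uud = 128.2, S_udd = 51.3, S_ddd = 20.52
Terminal payoffs (S − K): max(215.6, 0) = 215.6, max(23.25, 0) = 23.25, max(-53.7, 0) = 0, max(-84.48, 0) = 0
Node uu (S = 213.8): V_uu = 1/1.08·[0.5333·215.6250 + 0.4667·23.2500] = 116.5278
Node ud (S = 85.5): V_ud = 1/1.08·[0.5333·23.2500 + 0.4667·0.0000] = 11.4815
Node dd (S = 34.2): V_dd = 1/1.08·[0.5333·0.0000 + 0.4667·0.0000] = 0.0000
Node u (S = 142.5): V_u = 1/1.08·[0.5333·116.5278 + 0.4667·11.4815] = 62.5057
Node d (S = 57): V_d = 1/1.08·[0.5333·11.4815 + 0.4667·0.0000] = 5.6699
Node 0 (S = 95): V_0 = 1/1.08·[0.5333·62.5057 + 0.4667·5.6699] = 33.3170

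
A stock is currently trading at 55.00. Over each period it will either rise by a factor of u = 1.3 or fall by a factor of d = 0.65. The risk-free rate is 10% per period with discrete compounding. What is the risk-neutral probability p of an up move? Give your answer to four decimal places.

Risk-neutral probability p = (1 + 0.1 − 0.65)/(1.3 − 0.65) = 0.4500/0.6500 = 0.6923

p = 0.6923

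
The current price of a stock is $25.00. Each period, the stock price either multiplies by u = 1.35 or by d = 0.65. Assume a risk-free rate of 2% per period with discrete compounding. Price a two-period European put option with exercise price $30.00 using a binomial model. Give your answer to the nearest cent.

Risk-neutral probability p = (1 + 0.02 − 0.65)/(1.35 − 0.65) = 0.3700/0.7000 = 0.5286
Terminal stock prices: S_uu = 45.56, S_ud = 21.94, S_dd = 10.56
Terminal payoffs (K − S): max(-15.56, 0) = 0, max(8.062, 0) = 8.062, max(19.44, 0) = 19.44
Node u (S = 33.75): V_u = 1/1.02·[0.5286·0.0000 + 0.4714·8.0625] = 3.7264
Node d (S = 16.25): V_d = 1/1.02·[0.5286·8.0625 + 0.4714·19.4375] = 13.1618
Node 0 (S = 25): V_0 = 1/1.02·[0.5286·3.7264 + 0.4714·13.1618] = 8.0142

$8.01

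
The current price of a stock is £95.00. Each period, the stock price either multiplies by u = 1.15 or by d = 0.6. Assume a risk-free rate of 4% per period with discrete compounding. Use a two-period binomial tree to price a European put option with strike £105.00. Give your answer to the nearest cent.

Risk-neutral probability p = (1 + 0.04 − 0.6)/(1.15 − 0.6) = 0.4400/0.5500 = 0.8000
Terminal stock prices: S_uu = 125.6, S_ud = 65.55, S_dd = 34.2
Terminal payoffs (K − S): max(-20.64, 0) = 0, max(39.45, 0) = 39.45, max(70.8, 0) = 70.8
Node u (S = 109.2): V_u = 1/1.04·[0.8000·0.0000 + 0.2000·39.4500] = 7.5865
Node d (S = 57): V_d = 1/1.04·[0.8000·39.4500 + 0.2000·70.8000] = 43.9615
Node 0 (S = 95): V_0 = 1/1.04·[0.8000·7.5865 + 0.2000·43.9615] = 14.2899

£14.29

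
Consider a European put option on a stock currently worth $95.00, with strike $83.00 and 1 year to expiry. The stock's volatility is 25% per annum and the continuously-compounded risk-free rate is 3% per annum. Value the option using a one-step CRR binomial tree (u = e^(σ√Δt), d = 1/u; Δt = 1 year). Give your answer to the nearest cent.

CRR parameters: u = e^(σ√Δt) = e^(0.25·√1) = 1.2840, d = 1/u = 0.7788
Per-period rate: rΔt = 0.03·1 = 0.03, so R = e^0.03 = 1.0305
Risk-neutral probability p = (e^0.03 − 0.7788)/(1.2840 − 0.7788) = 0.2517/0.5052 = 0.4981
Terminal stock prices: S_u = 122, S_d = 73.99
Terminal payoffs (K − S): max(-38.98, 0) = 0, max(9.014, 0) = 9.014
Node 0 (S = 95): V_0 = e^(−0.03)·[0.4981·0.0000 + 0.5019·9.0139] = 4.3904

$4.39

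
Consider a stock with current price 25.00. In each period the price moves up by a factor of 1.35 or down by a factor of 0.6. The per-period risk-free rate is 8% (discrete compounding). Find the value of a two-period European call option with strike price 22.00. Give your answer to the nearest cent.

8.27

Risk-neutral probability p = (1 + 0.08 − 0.6)/(1.35 − 0.6) = 0.4800/0.7500 = 0.6400
Terminal stock prices: S_uu = 45.56, S_ud = 20.25, S_dd = 9
Terminal payoffs (S − K): max(23.56, 0) = 23.56, max(-1.75, 0) = 0, max(-13, 0) = 0
Node u (S = 33.75): V_u = 1/1.08·[0.6400·23.5625 + 0.3600·0.0000] = 13.9630
Node d (S = 15): V_d = 1/1.08·[0.6400·0.0000 + 0.3600·0.0000] = 0.0000
Node 0 (S = 25): V_0 = 1/1.08·[0.6400·13.9630 + 0.3600·0.0000] = 8.2743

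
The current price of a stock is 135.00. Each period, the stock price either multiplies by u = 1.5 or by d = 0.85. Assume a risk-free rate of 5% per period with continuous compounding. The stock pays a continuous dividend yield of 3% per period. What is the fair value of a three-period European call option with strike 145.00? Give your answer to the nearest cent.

20.07

Per-period risk-free factor R = e^0.05 = 1.0513; dividend-adjusted growth = e^(0.05−0.03) = 1.0202.
Risk-neutral probability p = (1.0202 − 0.85)/(1.5 − 0.85) = 0.1702/0.6500 = 0.2618
Terminal stock prices: S_uuu = 455.6, S_uud = 258.2, S_udd = 146.3, S_ddd = 82.91
Terminal payoffs (S − K): max(310.6, 0) = 310.6, max(113.2, 0) = 113.2, max(1.306, 0) = 1.306, max(-62.09, 0) = 0
Node uu (S = 303.8): V_uu = e^(−0.05)·[0.2618·310.6250 + 0.7382·113.1875] = 156.8446
Node ud (S = 172.1): V_ud = e^(−0.05)·[0.2618·113.1875 + 0.7382·1.3062] = 29.1097
Node dd (S = 97.54): V_dd = e^(−0.05)·[0.2618·1.3062 + 0.7382·0.0000] = 0.3254
Node u (S = 202.5): V_u = e^(−0.05)·[0.2618·156.8446 + 0.7382·29.1097] = 59.5059
Node d (S = 114.8): V_d = e^(−0.05)·[0.2618·29.1097 + 0.7382·0.3254] = 7.4790
Node 0 (S = 135): V_0 = e^(−0.05)·[0.2618·59.5059 + 0.7382·7.4790] = 20.0730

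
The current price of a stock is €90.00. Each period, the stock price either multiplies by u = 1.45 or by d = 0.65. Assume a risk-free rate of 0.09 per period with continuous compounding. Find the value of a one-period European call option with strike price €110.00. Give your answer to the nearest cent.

€10.40

Risk-neutral probability p = (e^0.09 − 0.65)/(1.45 − 0.65) = 0.4442/0.8000 = 0.5552
Terminal stock prices: S_u = 130.5, S_d = 58.5
Terminal payoffs (S − K): max(20.5, 0) = 20.5, max(-51.5, 0) = 0
Node 0 (S = 90): V_0 = e^(−0.09)·[0.5552·20.5000 + 0.4448·0.0000] = 10.4023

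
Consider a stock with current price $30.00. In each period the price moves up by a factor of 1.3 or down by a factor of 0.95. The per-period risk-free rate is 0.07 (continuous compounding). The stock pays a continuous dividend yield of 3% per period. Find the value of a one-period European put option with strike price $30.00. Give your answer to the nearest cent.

$1.04

Per-period risk-free factor R = e^0.07 = 1.0725; dividend-adjusted growth = e^(0.07−0.03) = 1.0408.
Risk-neutral probability p = (1.0408 − 0.95)/(1.3 − 0.95) = 0.0908/0.3500 = 0.2595
Terminal stock prices: S_u = 39, S_d = 28.5
Terminal payoffs (K − S): max(-9, 0) = 0, max(1.5, 0) = 1.5
Node 0 (S = 30): V_0 = e^(−0.07)·[0.2595·0.0000 + 0.7405·1.5000] = 1.0357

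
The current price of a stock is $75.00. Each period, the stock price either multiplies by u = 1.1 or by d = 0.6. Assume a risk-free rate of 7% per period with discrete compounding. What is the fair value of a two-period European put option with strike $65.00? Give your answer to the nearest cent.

Risk-neutral probability p = (1 + 0.07 − 0.6)/(1.1 − 0.6) = 0.4700/0.5000 = 0.9400
Terminal stock prices: S_uu = 90.75, S_ud = 49.5, S_dd = 27
Terminal payoffs (K − S): max(-25.75, 0) = 0, max(15.5, 0) = 15.5, max(38, 0) = 38
Node u (S = 82.5): V_u = 1/1.07·[0.9400·0.0000 + 0.0600·15.5000] = 0.8692
Node d (S = 45): V_d = 1/1.07·[0.9400·15.5000 + 0.0600·38.0000] = 15.7477
Node 0 (S = 75): V_0 = 1/1.07·[0.9400·0.8692 + 0.0600·15.7477] = 1.6466

$1.65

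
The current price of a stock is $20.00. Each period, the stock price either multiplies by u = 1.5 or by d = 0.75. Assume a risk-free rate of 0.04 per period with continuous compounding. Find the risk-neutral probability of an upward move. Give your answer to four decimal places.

Risk-neutral probability p = (e^0.04 − 0.75)/(1.5 − 0.75) = 0.2908/0.7500 = 0.3877

p = 0.3877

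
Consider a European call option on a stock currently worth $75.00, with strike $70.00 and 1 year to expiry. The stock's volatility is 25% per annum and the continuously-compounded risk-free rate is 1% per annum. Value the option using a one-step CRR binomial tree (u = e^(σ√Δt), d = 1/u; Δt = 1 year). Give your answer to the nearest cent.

CRR parameters: u = e^(σ√Δt) = e^(0.25·√1) = 1.2840, d = 1/u = 0.7788
Per-period rate: rΔt = 0.01·1 = 0.01, so R = e^0.01 = 1.0101
Risk-neutral probability p = (e^0.01 − 0.7788)/(1.2840 − 0.7788) = 0.2312/0.5052 = 0.4577
Terminal stock prices: S_u = 96.3, S_d = 58.41
Terminal payoffs (S − K): max(26.3, 0) = 26.3, max(-11.59, 0) = 0
Node 0 (S = 75): V_0 = e^(−0.01)·[0.4577·26.3019 + 0.5423·0.0000] = 11.9190

$11.92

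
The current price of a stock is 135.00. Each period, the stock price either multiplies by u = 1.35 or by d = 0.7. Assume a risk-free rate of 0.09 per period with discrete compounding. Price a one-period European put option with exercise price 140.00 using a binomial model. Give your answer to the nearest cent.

Risk-neutral probability p = (1 + 0.09 − 0.7)/(1.35 − 0.7) = 0.3900/0.6500 = 0.6000
Terminal stock prices: S_u = 182.2, S_d = 94.5
Terminal payoffs (K − S): max(-42.25, 0) = 0, max(45.5, 0) = 45.5
Node 0 (S = 135): V_0 = 1/1.09·[0.6000·0.0000 + 0.4000·45.5000] = 16.6972

16.70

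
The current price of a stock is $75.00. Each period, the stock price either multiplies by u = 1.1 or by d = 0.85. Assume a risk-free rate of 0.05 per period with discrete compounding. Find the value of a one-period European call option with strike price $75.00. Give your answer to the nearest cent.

$5.71

Risk-neutral probability p = (1 + 0.05 − 0.85)/(1.1 − 0.85) = 0.2000/0.2500 = 0.8000
Terminal stock prices: S_u = 82.5, S_d = 63.75
Terminal payoffs (S − K): max(7.5, 0) = 7.5, max(-11.25, 0) = 0
Node 0 (S = 75): V_0 = 1/1.05·[0.8000·7.5000 + 0.2000·0.0000] = 5.7143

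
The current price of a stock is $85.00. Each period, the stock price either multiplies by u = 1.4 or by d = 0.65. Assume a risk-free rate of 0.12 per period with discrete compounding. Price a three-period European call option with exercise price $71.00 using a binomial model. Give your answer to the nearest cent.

$40.09

Risk-neutral probability p = (1 + 0.12 − 0.65)/(1.4 − 0.65) = 0.4700/0.7500 = 0.6267
Terminal stock prices: S_uuu = 233.2, S_uud = 108.3, S_udd = 50.28, S_ddd = 23.34
Terminal payoffs (S − K): max(162.2, 0) = 162.2, max(37.29, 0) = 37.29, max(-20.72, 0) = 0, max(-47.66, 0) = 0
Node uu (S = 166.6): V_uu = 1/1.12·[0.6267·162.2400 + 0.3733·37.2900] = 103.2071
Node ud (S = 77.35): V_ud = 1/1.12·[0.6267·37.2900 + 0.3733·0.0000] = 20.8646
Node dd (S = 35.91): V_dd = 1/1.12·[0.6267·0.0000 + 0.3733·0.0000] = 0.0000
Node u (S = 119): V_u = 1/1.12·[0.6267·103.2071 + 0.3733·20.8646] = 64.7017
Node d (S = 55.25): V_d = 1/1.12·[0.6267·20.8646 + 0.3733·0.0000] = 11.6743
Node 0 (S = 85): V_0 = 1/1.12·[0.6267·64.7017 + 0.3733·11.6743] = 40.0936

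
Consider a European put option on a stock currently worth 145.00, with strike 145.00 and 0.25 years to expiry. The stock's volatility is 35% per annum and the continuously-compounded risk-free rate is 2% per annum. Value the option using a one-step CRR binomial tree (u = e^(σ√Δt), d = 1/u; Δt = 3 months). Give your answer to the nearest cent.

CRR parameters: u = e^(σ√Δt) = e^(0.35·√0.25) = 1.1912, d = 1/u = 0.8395
Per-period rate: rΔt = 0.02·0.25 = 0.005, so R = e^0.005 = 1.0050
Risk-neutral probability p = (e^0.005 − 0.8395)/(1.1912 − 0.8395) = 0.1656/0.3518 = 0.4706
Terminal stock prices: S_u = 172.7, S_d = 121.7
Terminal payoffs (K − S): max(-27.73, 0) = 0, max(23.28, 0) = 23.28
Node 0 (S = 145): V_0 = e^(−0.005)·[0.4706·0.0000 + 0.5294·23.2787] = 12.2621

12.26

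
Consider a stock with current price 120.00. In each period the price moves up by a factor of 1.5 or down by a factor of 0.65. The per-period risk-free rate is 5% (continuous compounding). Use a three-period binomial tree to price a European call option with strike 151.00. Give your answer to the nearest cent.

30.44

Risk-neutral probability p = (e^0.05 − 0.65)/(1.5 − 0.65) = 0.4013/0.8500 = 0.4721
Terminal stock prices: S_uuu = 405, S_uud = 175.5, S_udd = 76.05, S_ddd = 32.95
Terminal payoffs (S − K): max(254, 0) = 254, max(24.5, 0) = 24.5, max(-74.95, 0) = 0, max(-118, 0) = 0
Node uu (S = 270): V_uu = e^(−0.05)·[0.4721·254.0000 + 0.5279·24.5000] = 126.3644
Node ud (S = 117): V_ud = e^(−0.05)·[0.4721·24.5000 + 0.5279·0.0000] = 11.0020
Node dd (S = 50.7): V_dd = e^(−0.05)·[0.4721·0.0000 + 0.5279·0.0000] = 0.0000
Node u (S = 180): V_u = e^(−0.05)·[0.4721·126.3644 + 0.5279·11.0020] = 62.2700
Node d (S = 78): V_d = e^(−0.05)·[0.4721·11.0020 + 0.5279·0.0000] = 4.9405
Node 0 (S = 120): V_0 = e^(−0.05)·[0.4721·62.2700 + 0.5279·4.9405] = 30.4440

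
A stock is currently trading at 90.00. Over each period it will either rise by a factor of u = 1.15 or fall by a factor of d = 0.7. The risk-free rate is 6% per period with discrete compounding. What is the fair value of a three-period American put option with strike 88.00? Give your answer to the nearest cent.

7.43

Risk-neutral probability p = (1 + 0.06 − 0.7)/(1.15 − 0.7) = 0.3600/0.4500 = 0.8000
Terminal stock prices: S_uuu = 136.9, S_uud = 83.32, S_udd = 50.71, S_ddd = 30.87
Terminal payoffs (K − S): max(-48.88, 0) = 0, max(4.683, 0) = 4.683, max(37.29, 0) = 37.29, max(57.13, 0) = 57.13
Node uu (S = 119): continuation = 1/1.06·[0.8000·0.0000 + 0.2000·4.6825] = 0.8835; exercise value = 0.0000 ≤ continuation, so V_uu = 0.8835
Node ud (S = 72.45): continuation = 1/1.06·[0.8000·4.6825 + 0.2000·37.2850] = 10.5689; exercise value = 15.5500 > continuation, so V_ud = 15.5500 (exercise)
Node dd (S = 44.1): continuation = 1/1.06·[0.8000·37.2850 + 0.2000·57.1300] = 38.9189; exercise value = 43.9000 > continuation, so V_dd = 43.9000 (exercise)
Node u (S = 103.5): continuation = 1/1.06·[0.8000·0.8835 + 0.2000·15.5500] = 3.6007; exercise value = 0.0000 ≤ continuation, so V_u = 3.6007
Node d (S = 63): continuation = 1/1.06·[0.8000·15.5500 + 0.2000·43.9000] = 20.0189; exercise value = 25.0000 > continuation, so V_d = 25.0000 (exercise)
Node 0 (S = 90): continuation = 1/1.06·[0.8000·3.6007 + 0.2000·25.0000] = 7.4345; exercise value = 0.0000 ≤ continuation, so V_0 = 7.4345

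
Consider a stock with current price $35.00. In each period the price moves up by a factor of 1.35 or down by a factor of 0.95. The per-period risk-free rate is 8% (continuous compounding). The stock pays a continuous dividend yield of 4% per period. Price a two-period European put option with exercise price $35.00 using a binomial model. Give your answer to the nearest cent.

$1.74

Per-period risk-free factor R = e^0.08 = 1.0833; dividend-adjusted growth = e^(0.08−0.04) = 1.0408.
Risk-neutral probability p = (1.0408 − 0.95)/(1.35 − 0.95) = 0.0908/0.4000 = 0.2270
Terminal stock prices: S_uu = 63.79, S_ud = 44.89, S_dd = 31.59
Terminal payoffs (K − S): max(-28.79, 0) = 0, max(-9.887, 0) = 0, max(3.413, 0) = 3.413
Node u (S = 47.25): V_u = e^(−0.08)·[0.2270·0.0000 + 0.7730·0.0000] = 0.0000
Node d (S = 33.25): V_d = e^(−0.08)·[0.2270·0.0000 + 0.7730·3.4125] = 2.4350
Node 0 (S = 35): V_0 = e^(−0.08)·[0.2270·0.0000 + 0.7730·2.4350] = 1.7375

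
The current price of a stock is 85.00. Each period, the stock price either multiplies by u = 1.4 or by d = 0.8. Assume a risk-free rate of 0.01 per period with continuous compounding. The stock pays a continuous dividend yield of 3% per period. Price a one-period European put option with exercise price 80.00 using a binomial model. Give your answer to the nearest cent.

Per-period risk-free factor R = e^0.01 = 1.0101; dividend-adjusted growth = e^(0.01−0.03) = 0.9802.
Risk-neutral probability p = (0.9802 − 0.8)/(1.4 − 0.8) = 0.1802/0.6000 = 0.3003
Terminal stock prices: S_u = 119, S_d = 68
Terminal payoffs (K − S): max(-39, 0) = 0, max(12, 0) = 12
Node 0 (S = 85): V_0 = e^(−0.01)·[0.3003·0.0000 + 0.6997·12.0000] = 8.3125

8.31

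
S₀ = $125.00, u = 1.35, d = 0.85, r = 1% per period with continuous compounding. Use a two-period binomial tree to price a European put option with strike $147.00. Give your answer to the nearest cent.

Risk-neutral probability p = (e^0.01 − 0.85)/(1.35 − 0.85) = 0.1601/0.5000 = 0.3201
Terminal stock prices: S_uu = 227.8, S_ud = 143.4, S_dd = 90.31
Terminal payoffs (K − S): max(-80.81, 0) = 0, max(3.562, 0) = 3.562, max(56.69, 0) = 56.69
Node u (S = 168.8): V_u = e^(−0.01)·[0.3201·0.0000 + 0.6799·3.5625] = 2.3980
Node d (S = 106.2): V_d = e^(−0.01)·[0.3201·3.5625 + 0.6799·56.6875] = 39.2873
Node 0 (S = 125): V_0 = e^(−0.01)·[0.3201·2.3980 + 0.6799·39.2873] = 27.2056

$27.21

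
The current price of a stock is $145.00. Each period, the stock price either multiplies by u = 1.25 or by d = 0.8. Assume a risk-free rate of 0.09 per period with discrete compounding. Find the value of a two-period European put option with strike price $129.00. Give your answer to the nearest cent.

$3.85

Risk-neutral probability p = (1 + 0.09 − 0.8)/(1.25 − 0.8) = 0.2900/0.4500 = 0.6444
Terminal stock prices: S_uu = 226.6, S_ud = 145, S_dd = 92.8
Terminal payoffs (K − S): max(-97.56, 0) = 0, max(-16, 0) = 0, max(36.2, 0) = 36.2
Node u (S = 181.2): V_u = 1/1.09·[0.6444·0.0000 + 0.3556·0.0000] = 0.0000
Node d (S = 116): V_d = 1/1.09·[0.6444·0.0000 + 0.3556·36.2000] = 11.8084
Node 0 (S = 145): V_0 = 1/1.09·[0.6444·0.0000 + 0.3556·11.8084] = 3.8519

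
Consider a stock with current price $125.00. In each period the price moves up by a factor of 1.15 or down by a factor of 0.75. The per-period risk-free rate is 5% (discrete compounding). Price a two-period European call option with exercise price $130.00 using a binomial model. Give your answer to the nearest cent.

Risk-neutral probability p = (1 + 0.05 − 0.75)/(1.15 − 0.75) = 0.3000/0.4000 = 0.7500
Terminal stock prices: S_uu = 165.3, S_ud = 107.8, S_dd = 70.31
Terminal payoffs (S − K): max(35.31, 0) = 35.31, max(-22.19, 0) = 0, max(-59.69, 0) = 0
Node u (S = 143.8): V_u = 1/1.05·[0.7500·35.3125 + 0.2500·0.0000] = 25.2232
Node d (S = 93.75): V_d = 1/1.05·[0.7500·0.0000 + 0.2500·0.0000] = 0.0000
Node 0 (S = 125): V_0 = 1/1.05·[0.7500·25.2232 + 0.2500·0.0000] = 18.0166

$18.02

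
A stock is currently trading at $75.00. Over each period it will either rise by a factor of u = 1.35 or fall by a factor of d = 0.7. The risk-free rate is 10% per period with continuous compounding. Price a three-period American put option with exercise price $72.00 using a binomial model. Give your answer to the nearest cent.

Risk-neutral probability p = (e^0.1 − 0.7)/(1.35 − 0.7) = 0.4052/0.6500 = 0.6233
Terminal stock prices: S_uuu = 184.5, S_uud = 95.68, S_udd = 49.61, S_ddd = 25.72
Terminal payoffs (K − S): max(-112.5, 0) = 0, max(-23.68, 0) = 0, max(22.39, 0) = 22.39, max(46.28, 0) = 46.28
Node uu (S = 136.7): continuation = e^(−0.1)·[0.6233·0.0000 + 0.3767·0.0000] = 0.0000; exercise value = 0.0000 ≤ continuation, so V_uu = 0.0000
Node ud (S = 70.88): continuation = e^(−0.1)·[0.6233·0.0000 + 0.3767·22.3875] = 7.6300; exercise value = 1.1250 ≤ continuation, so V_ud = 7.6300
Node dd (S = 36.75): continuation = e^(−0.1)·[0.6233·22.3875 + 0.3767·46.2750] = 28.3983; exercise value = 35.2500 > continuation, so V_dd = 35.2500 (exercise)
Node u (S = 101.2): continuation = e^(−0.1)·[0.6233·0.0000 + 0.3767·7.6300] = 2.6004; exercise value = 0.0000 ≤ continuation, so V_u = 2.6004
Node d (S = 52.5): continuation = e^(−0.1)·[0.6233·7.6300 + 0.3767·35.2500] = 16.3173; exercise value = 19.5000 > continuation, so V_d = 19.5000 (exercise)
Node 0 (S = 75): continuation = e^(−0.1)·[0.6233·2.6004 + 0.3767·19.5000] = 8.1126; exercise value = 0.0000 ≤ continuation, so V_0 = 8.1126

$8.11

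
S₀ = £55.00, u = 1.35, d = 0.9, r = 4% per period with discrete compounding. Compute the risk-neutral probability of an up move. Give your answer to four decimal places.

p = 0.3111

Risk-neutral probability p = (1 + 0.04 − 0.9)/(1.35 − 0.9) = 0.1400/0.4500 = 0.3111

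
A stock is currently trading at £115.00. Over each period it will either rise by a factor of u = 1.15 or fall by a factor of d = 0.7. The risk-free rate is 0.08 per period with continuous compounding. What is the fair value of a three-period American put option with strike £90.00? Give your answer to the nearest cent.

£1.67

Risk-neutral probability p = (e^0.08 − 0.7)/(1.15 − 0.7) = 0.3833/0.4500 = 0.8517
Terminal stock prices: S_uuu = 174.9, S_uud = 106.5, S_udd = 64.8, S_ddd = 39.44
Terminal payoffs (K − S): max(-84.9, 0) = 0, max(-16.46, 0) = 0, max(25.2, 0) = 25.2, max(50.56, 0) = 50.56
Node uu (S = 152.1): continuation = e^(−0.08)·[0.8517·0.0000 + 0.1483·0.0000] = 0.0000; exercise value = 0.0000 ≤ continuation, so V_uu = 0.0000
Node ud (S = 92.57): continuation = e^(−0.08)·[0.8517·0.0000 + 0.1483·25.1975] = 3.4484; exercise value = 0.0000 ≤ continuation, so V_ud = 3.4484
Node dd (S = 56.35): continuation = e^(−0.08)·[0.8517·25.1975 + 0.1483·50.5550] = 26.7305; exercise value = 33.6500 > continuation, so V_dd = 33.6500 (exercise)
Node u (S = 132.2): continuation = e^(−0.08)·[0.8517·0.0000 + 0.1483·3.4484] = 0.4719; exercise value = 0.0000 ≤ continuation, so V_u = 0.4719
Node d (S = 80.5): continuation = e^(−0.08)·[0.8517·3.4484 + 0.1483·33.6500] = 7.3164; exercise value = 9.5000 > continuation, so V_d = 9.5000 (exercise)
Node 0 (S = 115): continuation = e^(−0.08)·[0.8517·0.4719 + 0.1483·9.5000] = 1.6712; exercise value = 0.0000 ≤ continuation, so V_0 = 1.6712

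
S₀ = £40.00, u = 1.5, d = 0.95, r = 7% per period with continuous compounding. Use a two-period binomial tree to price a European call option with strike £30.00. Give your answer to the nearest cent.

£13.92

Risk-neutral probability p = (e^0.07 − 0.95)/(1.5 − 0.95) = 0.1225/0.5500 = 0.2227
Terminal stock prices: S_uu = 90, S_ud = 57, S_dd = 36.1
Terminal payoffs (S − K): max(60, 0) = 60, max(27, 0) = 27, max(6.1, 0) = 6.1
Node u (S = 60): V_u = e^(−0.07)·[0.2227·60.0000 + 0.7773·27.0000] = 32.0282
Node d (S = 38): V_d = e^(−0.07)·[0.2227·27.0000 + 0.7773·6.1000] = 10.0282
Node 0 (S = 40): V_0 = e^(−0.07)·[0.2227·32.0282 + 0.7773·10.0282] = 13.9193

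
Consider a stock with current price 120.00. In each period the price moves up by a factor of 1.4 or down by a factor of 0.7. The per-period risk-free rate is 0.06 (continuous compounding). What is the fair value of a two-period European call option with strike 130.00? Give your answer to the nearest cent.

24.93

Risk-neutral probability p = (e^0.06 − 0.7)/(1.4 − 0.7) = 0.3618/0.7000 = 0.5169
Terminal stock prices: S_uu = 235.2, S_ud = 117.6, S_dd = 58.8
Terminal payoffs (S − K): max(105.2, 0) = 105.2, max(-12.4, 0) = 0, max(-71.2, 0) = 0
Node u (S = 168): V_u = e^(−0.06)·[0.5169·105.2000 + 0.4831·0.0000] = 51.2121
Node d (S = 84): V_d = e^(−0.06)·[0.5169·0.0000 + 0.4831·0.0000] = 0.0000
Node 0 (S = 120): V_0 = e^(−0.06)·[0.5169·51.2121 + 0.4831·0.0000] = 24.9304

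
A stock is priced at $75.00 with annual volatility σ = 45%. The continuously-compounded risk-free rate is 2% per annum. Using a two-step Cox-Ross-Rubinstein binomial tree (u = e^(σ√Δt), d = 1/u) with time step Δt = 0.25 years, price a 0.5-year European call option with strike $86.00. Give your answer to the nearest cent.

$6.48

CRR parameters: u = e^(σ√Δt) = e^(0.45·√0.25) = 1.2523, d = 1/u = 0.7985
Per-period rate: rΔt = 0.02·0.25 = 0.005, so R = e^0.005 = 1.0050
Risk-neutral probability p = (e^0.005 − 0.7985)/(1.2523 − 0.7985) = 0.2065/0.4538 = 0.4550
Terminal stock prices: S_uu = 117.6, S_ud = 75, S_dd = 47.82
Terminal payoffs (S − K): max(31.62, 0) = 31.62, max(-11, 0) = 0, max(-38.18, 0) = 0
Node u (S = 93.92): V_u = e^(−0.005)·[0.4550·31.6234 + 0.5450·0.0000] = 14.3179
Node d (S = 59.89): V_d = e^(−0.005)·[0.4550·0.0000 + 0.5450·0.0000] = 0.0000
Node 0 (S = 75): V_0 = e^(−0.005)·[0.4550·14.3179 + 0.5450·0.0000] = 6.4826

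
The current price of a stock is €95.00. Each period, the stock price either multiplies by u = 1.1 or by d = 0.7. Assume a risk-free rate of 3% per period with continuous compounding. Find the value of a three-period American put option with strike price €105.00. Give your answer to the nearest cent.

Risk-neutral probability p = (e^0.03 − 0.7)/(1.1 − 0.7) = 0.3305/0.4000 = 0.8261
Terminal stock prices: S_uuu = 126.4, S_uud = 80.47, S_udd = 51.2, S_ddd = 32.58
Terminal payoffs (K − S): max(-21.45, 0) = 0, max(24.53, 0) = 24.53, max(53.8, 0) = 53.8, max(72.42, 0) = 72.42
Node uu (S = 115): continuation = e^(−0.03)·[0.8261·0.0000 + 0.1739·24.5350] = 4.1397; exercise value = 0.0000 ≤ continuation, so V_uu = 4.1397
Node ud (S = 73.15): continuation = e^(−0.03)·[0.8261·24.5350 + 0.1739·53.7950] = 28.7468; exercise value = 31.8500 > continuation, so V_ud = 31.8500 (exercise)
Node dd (S = 46.55): continuation = e^(−0.03)·[0.8261·53.7950 + 0.1739·72.4150] = 55.3468; exercise value = 58.4500 > continuation, so V_dd = 58.4500 (exercise)
Node u (S = 104.5): continuation = e^(−0.03)·[0.8261·4.1397 + 0.1739·31.8500] = 8.6928; exercise value = 0.5000 ≤ continuation, so V_u = 8.6928
Node d (S = 66.5): continuation = e^(−0.03)·[0.8261·31.8500 + 0.1739·58.4500] = 35.3968; exercise value = 38.5000 > continuation, so V_d = 38.5000 (exercise)
Node 0 (S = 95): continuation = e^(−0.03)·[0.8261·8.6928 + 0.1739·38.5000] = 13.4651; exercise value = 10.0000 ≤ continuation, so V_0 = 13.4651

€13.47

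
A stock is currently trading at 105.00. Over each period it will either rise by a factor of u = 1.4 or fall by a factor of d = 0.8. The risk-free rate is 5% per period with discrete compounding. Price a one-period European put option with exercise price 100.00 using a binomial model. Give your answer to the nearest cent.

Risk-neutral probability p = (1 + 0.05 − 0.8)/(1.4 − 0.8) = 0.2500/0.6000 = 0.4167
Terminal stock prices: S_u = 147, S_d = 84
Terminal payoffs (K − S): max(-47, 0) = 0, max(16, 0) = 16
Node 0 (S = 105): V_0 = 1/1.05·[0.4167·0.0000 + 0.5833·16.0000] = 8.8889

8.89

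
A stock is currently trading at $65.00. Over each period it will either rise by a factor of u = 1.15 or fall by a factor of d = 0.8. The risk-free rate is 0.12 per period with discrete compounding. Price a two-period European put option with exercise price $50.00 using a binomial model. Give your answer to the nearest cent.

Risk-neutral probability p = (1 + 0.12 − 0.8)/(1.15 − 0.8) = 0.3200/0.3500 = 0.9143
Terminal stock prices: S_uu = 85.96, S_ud = 59.8, S_dd = 41.6
Terminal payoffs (K − S): max(-35.96, 0) = 0, max(-9.8, 0) = 0, max(8.4, 0) = 8.4
Node u (S = 74.75): V_u = 1/1.12·[0.9143·0.0000 + 0.0857·0.0000] = 0.0000
Node d (S = 52): V_d = 1/1.12·[0.9143·0.0000 + 0.0857·8.4000] = 0.6429
Node 0 (S = 65): V_0 = 1/1.12·[0.9143·0.0000 + 0.0857·0.6429] = 0.0492

$0.05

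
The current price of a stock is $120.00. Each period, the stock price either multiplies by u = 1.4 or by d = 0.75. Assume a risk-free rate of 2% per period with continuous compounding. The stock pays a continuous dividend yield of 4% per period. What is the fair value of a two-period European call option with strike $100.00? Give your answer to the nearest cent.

$27.72

Per-period risk-free factor R = e^0.02 = 1.0202; dividend-adjusted growth = e^(0.02−0.04) = 0.9802.
Risk-neutral probability p = (0.9802 − 0.75)/(1.4 − 0.75) = 0.2302/0.6500 = 0.3542
Terminal stock prices: S_uu = 235.2, S_ud = 126, S_dd = 67.5
Terminal payoffs (S − K): max(135.2, 0) = 135.2, max(26, 0) = 26, max(-32.5, 0) = 0
Node u (S = 168): V_u = e^(−0.02)·[0.3542·135.2000 + 0.6458·26.0000] = 63.3928
Node d (S = 90): V_d = e^(−0.02)·[0.3542·26.0000 + 0.6458·0.0000] = 9.0256
Node 0 (S = 120): V_0 = e^(−0.02)·[0.3542·63.3928 + 0.6458·9.0256] = 27.7199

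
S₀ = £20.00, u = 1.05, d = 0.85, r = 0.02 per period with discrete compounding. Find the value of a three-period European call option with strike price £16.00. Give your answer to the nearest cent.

Risk-neutral probability p = (1 + 0.02 − 0.85)/(1.05 − 0.85) = 0.1700/0.2000 = 0.8500
Terminal stock prices: S_uuu = 23.15, S_uud = 18.74, S_udd = 15.17, S_ddd = 12.28
Terminal payoffs (S − K): max(7.153, 0) = 7.153, max(2.742, 0) = 2.742, max(-0.8275, 0) = 0, max(-3.718, 0) = 0
Node uu (S = 22.05): V_uu = 1/1.02·[0.8500·7.1525 + 0.1500·2.7425] = 6.3637
Node ud (S = 17.85): V_ud = 1/1.02·[0.8500·2.7425 + 0.1500·0.0000] = 2.2854
Node dd (S = 14.45): V_dd = 1/1.02·[0.8500·0.0000 + 0.1500·0.0000] = 0.0000
Node u (S = 21): V_u = 1/1.02·[0.8500·6.3637 + 0.1500·2.2854] = 5.6392
Node d (S = 17): V_d = 1/1.02·[0.8500·2.2854 + 0.1500·0.0000] = 1.9045
Node 0 (S = 20): V_0 = 1/1.02·[0.8500·5.6392 + 0.1500·1.9045] = 4.9794

£4.98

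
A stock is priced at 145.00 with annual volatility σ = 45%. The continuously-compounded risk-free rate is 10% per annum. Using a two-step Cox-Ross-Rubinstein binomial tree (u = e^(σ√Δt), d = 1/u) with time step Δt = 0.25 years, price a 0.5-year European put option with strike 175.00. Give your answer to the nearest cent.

33.92

CRR parameters: u = e^(σ√Δt) = e^(0.45·√0.25) = 1.2523, d = 1/u = 0.7985
Per-period rate: rΔt = 0.1·0.25 = 0.025, so R = e^0.025 = 1.0253
Risk-neutral probability p = (e^0.025 − 0.7985)/(1.2523 − 0.7985) = 0.2268/0.4538 = 0.4998
Terminal stock prices: S_uu = 227.4, S_ud = 145, S_dd = 92.46
Terminal payoffs (K − S): max(-52.41, 0) = 0, max(30, 0) = 30, max(82.54, 0) = 82.54
Node u (S = 181.6): V_u = e^(−0.025)·[0.4998·0.0000 + 0.5002·30.0000] = 14.6364
Node d (S = 115.8): V_d = e^(−0.025)·[0.4998·30.0000 + 0.5002·82.5439] = 54.8944
Node 0 (S = 145): V_0 = e^(−0.025)·[0.4998·14.6364 + 0.5002·54.8944] = 33.9160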